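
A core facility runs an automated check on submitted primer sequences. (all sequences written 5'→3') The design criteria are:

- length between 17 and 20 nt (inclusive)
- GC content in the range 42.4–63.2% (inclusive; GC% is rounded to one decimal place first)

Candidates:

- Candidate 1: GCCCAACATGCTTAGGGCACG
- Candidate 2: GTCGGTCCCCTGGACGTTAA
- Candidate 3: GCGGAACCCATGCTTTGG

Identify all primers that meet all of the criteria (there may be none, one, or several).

Candidate 1 (21 nt, A=5 T=3 G=6 C=7): length 21, outside 17–20 ✗; GC 13/21 = 61.9% ✓ — fails.
Candidate 2 (20 nt, A=3 T=5 G=6 C=6): length 20 ✓; GC 12/20 = 60.0% ✓ — passes.
Candidate 3 (18 nt, A=3 T=4 G=6 C=5): length 18 ✓; GC 11/18 = 61.1% ✓ — passes.

Candidate 2 and Candidate 3.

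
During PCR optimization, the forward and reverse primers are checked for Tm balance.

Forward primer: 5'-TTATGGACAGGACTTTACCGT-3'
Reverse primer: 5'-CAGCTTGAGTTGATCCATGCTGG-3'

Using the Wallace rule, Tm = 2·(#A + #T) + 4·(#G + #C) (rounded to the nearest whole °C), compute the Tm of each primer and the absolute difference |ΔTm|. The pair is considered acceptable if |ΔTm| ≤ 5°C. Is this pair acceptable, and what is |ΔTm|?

Forward: A=5 T=7 G=5 C=4 → Tm = 2·12 + 4·9 = 60°C.
Reverse: A=4 T=7 G=7 C=5 → Tm = 2·11 + 4·12 = 70°C.
|ΔTm| = |60 − 70| = 10°C, > 5°C.

|ΔTm| = 10°C; the pair is not acceptable.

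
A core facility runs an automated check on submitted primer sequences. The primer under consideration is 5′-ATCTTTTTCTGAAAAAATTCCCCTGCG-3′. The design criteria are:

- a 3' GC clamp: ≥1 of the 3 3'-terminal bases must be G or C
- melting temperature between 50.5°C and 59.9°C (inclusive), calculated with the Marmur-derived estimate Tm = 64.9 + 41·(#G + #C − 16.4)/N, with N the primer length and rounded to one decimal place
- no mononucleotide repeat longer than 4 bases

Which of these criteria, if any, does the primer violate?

Fails: homopolymer run.

Base counts: A=7, T=10, G=3, C=7 (length 27).
GC clamp: 3' end GCG has 3 G/C ✓
Tm: Tm = 64.9 + 41·(10 − 16.4)/27 = 55.2°C ✓
homopolymer run: longest run = 6, exceeds 4 ✗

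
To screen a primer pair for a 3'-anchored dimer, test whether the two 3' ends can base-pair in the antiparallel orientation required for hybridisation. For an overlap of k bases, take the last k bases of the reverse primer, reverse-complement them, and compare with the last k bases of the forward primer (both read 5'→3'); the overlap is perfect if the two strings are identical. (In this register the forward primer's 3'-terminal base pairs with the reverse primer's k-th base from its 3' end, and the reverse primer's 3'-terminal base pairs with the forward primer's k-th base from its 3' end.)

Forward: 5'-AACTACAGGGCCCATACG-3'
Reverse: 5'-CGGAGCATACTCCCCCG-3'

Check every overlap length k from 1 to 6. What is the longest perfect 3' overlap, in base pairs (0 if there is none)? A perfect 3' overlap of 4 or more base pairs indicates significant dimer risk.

Last 6 bases (5'→3') — forward …CATACG, reverse …CCCCCG.
Reverse complement of the reverse primer's last 6 bases: CGGGGG; its first k bases are the reverse complement of the reverse primer's last k bases, so a perfect k-base overlap needs the forward primer's last k bases to equal them.
Comparing (forward last k vs required): k=1: G vs C ✗; k=2: CG vs CG ✓; k=3: ACG vs CGG ✗; k=4: TACG vs CGGG ✗; k=5: ATACG vs CGGGG ✗; k=6: CATACG vs CGGGGG ✗.
Only k = 2 is perfect, so the longest perfect 3' overlap is 2.

Longest perfect overlap: 2 complementary base pairs; below the dimer-risk threshold (threshold 4).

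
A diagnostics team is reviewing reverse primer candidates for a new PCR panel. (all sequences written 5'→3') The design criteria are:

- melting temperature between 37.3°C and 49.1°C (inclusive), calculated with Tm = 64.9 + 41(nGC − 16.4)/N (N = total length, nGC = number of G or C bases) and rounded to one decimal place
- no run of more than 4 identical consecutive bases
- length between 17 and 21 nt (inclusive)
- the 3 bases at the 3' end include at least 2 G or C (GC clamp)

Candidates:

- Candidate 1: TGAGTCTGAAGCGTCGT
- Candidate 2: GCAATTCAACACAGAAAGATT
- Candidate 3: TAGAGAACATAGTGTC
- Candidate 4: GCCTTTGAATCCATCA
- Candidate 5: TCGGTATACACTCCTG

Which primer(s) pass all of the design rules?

Candidate 1 only.

Candidate 1 (17 nt, A=3 T=5 G=6 C=3): Tm = 64.9 + 41·(9 − 16.4)/17 = 47.1°C ✓; longest run = 2 ✓; length 17 ✓; 3' end CGT has 2 G/C ✓ — passes.
Candidate 2 (21 nt, A=10 T=4 G=3 C=4): Tm = 64.9 + 41·(7 − 16.4)/21 = 46.5°C ✓; longest run = 3 ✓; length 21 ✓; 3' end ATT has 0 G/C, need ≥2 ✗ — fails.
Candidate 3 (16 nt, A=6 T=4 G=4 C=2): Tm = 64.9 + 41·(6 − 16.4)/16 = 38.3°C ✓; longest run = 2 ✓; length 16, outside 17–21 ✗; 3' end GTC has 2 G/C ✓ — fails.
Candidate 4 (16 nt, A=4 T=5 G=2 C=5): Tm = 64.9 + 41·(7 − 16.4)/16 = 40.8°C ✓; longest run = 3 ✓; length 16, outside 17–21 ✗; 3' end TCA has 1 G/C, need ≥2 ✗ — fails.
Candidate 5 (16 nt, A=3 T=5 G=3 C=5): Tm = 64.9 + 41·(8 − 16.4)/16 = 43.4°C ✓; longest run = 2 ✓; length 16, outside 17–21 ✗; 3' end CTG has 2 G/C ✓ — fails.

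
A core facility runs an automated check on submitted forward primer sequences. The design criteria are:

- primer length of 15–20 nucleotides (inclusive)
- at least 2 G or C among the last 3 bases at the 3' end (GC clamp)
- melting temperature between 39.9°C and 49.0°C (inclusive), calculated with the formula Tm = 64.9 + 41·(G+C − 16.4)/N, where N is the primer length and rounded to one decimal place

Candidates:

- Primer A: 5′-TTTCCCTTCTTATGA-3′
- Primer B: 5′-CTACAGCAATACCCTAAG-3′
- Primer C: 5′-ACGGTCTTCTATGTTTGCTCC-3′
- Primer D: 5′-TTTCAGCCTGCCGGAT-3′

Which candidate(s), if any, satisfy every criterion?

None of the candidates satisfy all criteria.

Primer A (15 nt, A=2 T=8 G=1 C=4): length 15 ✓; 3' end TGA has 1 G/C, need ≥2 ✗; Tm = 64.9 + 41·(5 − 16.4)/15 = 33.7°C, outside 39.9–49.0°C ✗ — fails.
Primer B (18 nt, A=7 T=3 G=2 C=6): length 18 ✓; 3' end AAG has 1 G/C, need ≥2 ✗; Tm = 64.9 + 41·(8 − 16.4)/18 = 45.8°C ✓ — fails.
Primer C (21 nt, A=2 T=9 G=4 C=6): length 21, outside 15–20 ✗; 3' end TCC has 2 G/C ✓; Tm = 64.9 + 41·(10 − 16.4)/21 = 52.4°C, outside 39.9–49.0°C ✗ — fails.
Primer D (16 nt, A=2 T=5 G=4 C=5): length 16 ✓; 3' end GAT has 1 G/C, need ≥2 ✗; Tm = 64.9 + 41·(9 − 16.4)/16 = 45.9°C ✓ — fails.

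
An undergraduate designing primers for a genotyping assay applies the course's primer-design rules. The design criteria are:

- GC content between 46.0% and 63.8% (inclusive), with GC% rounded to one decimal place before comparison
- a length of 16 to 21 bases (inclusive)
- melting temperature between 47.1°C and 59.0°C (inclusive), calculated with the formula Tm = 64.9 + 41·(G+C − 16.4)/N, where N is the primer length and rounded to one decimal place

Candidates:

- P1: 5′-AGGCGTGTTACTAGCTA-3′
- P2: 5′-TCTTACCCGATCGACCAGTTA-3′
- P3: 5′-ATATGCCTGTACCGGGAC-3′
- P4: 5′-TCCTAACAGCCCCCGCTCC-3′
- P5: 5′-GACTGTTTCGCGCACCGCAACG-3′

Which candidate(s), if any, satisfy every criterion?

P1 (17 nt, A=4 T=5 G=5 C=3): GC 8/17 = 47.1% ✓; length 17 ✓; Tm = 64.9 + 41·(8 − 16.4)/17 = 44.6°C, outside 47.1–59.0°C ✗ — fails.
P2 (21 nt, A=5 T=6 G=3 C=7): GC 10/21 = 47.6% ✓; length 21 ✓; Tm = 64.9 + 41·(10 − 16.4)/21 = 52.4°C ✓ — passes.
P3 (18 nt, A=4 T=4 G=5 C=5): GC 10/18 = 55.6% ✓; length 18 ✓; Tm = 64.9 + 41·(10 − 16.4)/18 = 50.3°C ✓ — passes.
P4 (19 nt, A=3 T=3 G=2 C=11): GC 13/19 = 68.4%, outside 46.0–63.8% ✗; length 19 ✓; Tm = 64.9 + 41·(13 − 16.4)/19 = 57.6°C ✓ — fails.
P5 (22 nt, A=4 T=4 G=6 C=8): GC 14/22 = 63.6% ✓; length 22, outside 16–21 ✗; Tm = 64.9 + 41·(14 − 16.4)/22 = 60.4°C, outside 47.1–59.0°C ✗ — fails.

P2 and P3.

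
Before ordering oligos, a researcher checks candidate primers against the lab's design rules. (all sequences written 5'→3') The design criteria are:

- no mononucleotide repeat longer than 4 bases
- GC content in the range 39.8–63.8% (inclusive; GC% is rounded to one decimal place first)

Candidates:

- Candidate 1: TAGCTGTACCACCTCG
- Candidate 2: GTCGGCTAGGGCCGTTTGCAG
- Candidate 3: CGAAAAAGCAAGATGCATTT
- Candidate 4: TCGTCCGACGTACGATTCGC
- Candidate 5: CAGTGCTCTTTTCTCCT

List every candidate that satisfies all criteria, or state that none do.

Candidate 1, Candidate 4 and Candidate 5.

Candidate 1 (16 nt, A=3 T=4 G=3 C=6): longest run = 2 ✓; GC 9/16 = 56.3% ✓ — passes.
Candidate 2 (21 nt, A=2 T=5 G=9 C=5): longest run = 3 ✓; GC 14/21 = 66.7%, outside 39.8–63.8% ✗ — fails.
Candidate 3 (20 nt, A=9 T=4 G=4 C=3): longest run = 5, exceeds 4 ✗; GC 7/20 = 35.0%, outside 39.8–63.8% ✗ — fails.
Candidate 4 (20 nt, A=3 T=5 G=5 C=7): longest run = 2 ✓; GC 12/20 = 60.0% ✓ — passes.
Candidate 5 (17 nt, A=1 T=8 G=2 C=6): longest run = 4 ✓; GC 8/17 = 47.1% ✓ — passes.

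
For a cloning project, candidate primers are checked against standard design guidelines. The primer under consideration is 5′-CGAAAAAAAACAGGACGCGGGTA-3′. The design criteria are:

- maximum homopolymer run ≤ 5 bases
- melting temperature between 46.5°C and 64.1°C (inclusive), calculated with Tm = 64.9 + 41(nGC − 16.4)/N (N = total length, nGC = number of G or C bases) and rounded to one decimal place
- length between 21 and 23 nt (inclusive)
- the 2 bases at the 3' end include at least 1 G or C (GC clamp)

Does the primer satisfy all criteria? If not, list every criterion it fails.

Base counts: A=11, T=1, G=7, C=4 (length 23).
homopolymer run: longest run = 8, exceeds 5 ✗
Tm: Tm = 64.9 + 41·(11 − 16.4)/23 = 55.3°C ✓
length: length 23 ✓
GC clamp: 3' end TA has 0 G/C, need ≥1 ✗

Fails: homopolymer run, GC clamp.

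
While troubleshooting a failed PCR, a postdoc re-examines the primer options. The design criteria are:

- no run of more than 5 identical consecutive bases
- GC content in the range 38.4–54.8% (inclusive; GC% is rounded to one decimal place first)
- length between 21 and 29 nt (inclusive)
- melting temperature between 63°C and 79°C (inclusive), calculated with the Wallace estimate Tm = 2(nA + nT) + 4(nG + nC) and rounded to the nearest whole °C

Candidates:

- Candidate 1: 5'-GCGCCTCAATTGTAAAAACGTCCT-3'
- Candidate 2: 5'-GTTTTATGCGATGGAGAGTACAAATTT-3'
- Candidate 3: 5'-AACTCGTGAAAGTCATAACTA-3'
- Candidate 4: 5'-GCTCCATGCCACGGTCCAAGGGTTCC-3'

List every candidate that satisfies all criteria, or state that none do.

Candidate 1 (24 nt, A=7 T=6 G=4 C=7): longest run = 5 ✓; GC 11/24 = 45.8% ✓; length 24 ✓; Tm = 2·13 + 4·11 = 70°C ✓ — passes.
Candidate 2 (27 nt, A=8 T=10 G=7 C=2): longest run = 4 ✓; GC 9/27 = 33.3%, outside 38.4–54.8% ✗; length 27 ✓; Tm = 2·18 + 4·9 = 72°C ✓ — fails.
Candidate 3 (21 nt, A=9 T=5 G=3 C=4): longest run = 3 ✓; GC 7/21 = 33.3%, outside 38.4–54.8% ✗; length 21 ✓; Tm = 2·14 + 4·7 = 56°C, outside 63–79°C ✗ — fails.
Candidate 4 (26 nt, A=4 T=5 G=7 C=10): longest run = 3 ✓; GC 17/26 = 65.4%, outside 38.4–54.8% ✗; length 26 ✓; Tm = 2·9 + 4·17 = 86°C, outside 63–79°C ✗ — fails.

Candidate 1 only.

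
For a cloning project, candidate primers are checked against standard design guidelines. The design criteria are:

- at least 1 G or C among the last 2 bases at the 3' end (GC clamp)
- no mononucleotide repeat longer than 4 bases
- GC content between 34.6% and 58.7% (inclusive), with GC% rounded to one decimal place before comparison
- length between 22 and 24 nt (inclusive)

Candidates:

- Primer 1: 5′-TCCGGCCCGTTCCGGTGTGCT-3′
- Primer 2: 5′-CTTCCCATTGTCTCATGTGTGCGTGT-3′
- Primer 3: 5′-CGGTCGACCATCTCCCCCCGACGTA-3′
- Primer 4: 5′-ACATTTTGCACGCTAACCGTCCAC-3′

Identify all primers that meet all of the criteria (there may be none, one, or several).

Primer 1 (21 nt, A=0 T=6 G=7 C=8): 3' end CT has 1 G/C ✓; longest run = 3 ✓; GC 15/21 = 71.4%, outside 34.6–58.7% ✗; length 21, outside 22–24 ✗ — fails.
Primer 2 (26 nt, A=2 T=11 G=6 C=7): 3' end GT has 1 G/C ✓; longest run = 3 ✓; GC 13/26 = 50.0% ✓; length 26, outside 22–24 ✗ — fails.
Primer 3 (25 nt, A=4 T=4 G=5 C=12): 3' end TA has 0 G/C, need ≥1 ✗; longest run = 6, exceeds 4 ✗; GC 17/25 = 68.0%, outside 34.6–58.7% ✗; length 25, outside 22–24 ✗ — fails.
Primer 4 (24 nt, A=6 T=6 G=3 C=9): 3' end AC has 1 G/C ✓; longest run = 4 ✓; GC 12/24 = 50.0% ✓; length 24 ✓ — passes.

Primer 4 only.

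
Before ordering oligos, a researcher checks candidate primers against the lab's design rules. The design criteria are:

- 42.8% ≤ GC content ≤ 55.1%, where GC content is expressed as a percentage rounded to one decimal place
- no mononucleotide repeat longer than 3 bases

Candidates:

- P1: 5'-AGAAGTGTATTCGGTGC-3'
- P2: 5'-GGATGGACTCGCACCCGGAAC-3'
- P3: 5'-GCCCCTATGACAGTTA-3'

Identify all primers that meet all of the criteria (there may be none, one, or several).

P1 (17 nt, A=4 T=5 G=6 C=2): GC 8/17 = 47.1% ✓; longest run = 2 ✓ — passes.
P2 (21 nt, A=5 T=2 G=7 C=7): GC 14/21 = 66.7%, outside 42.8–55.1% ✗; longest run = 3 ✓ — fails.
P3 (16 nt, A=4 T=4 G=3 C=5): GC 8/16 = 50.0% ✓; longest run = 4, exceeds 3 ✗ — fails.

P1 only.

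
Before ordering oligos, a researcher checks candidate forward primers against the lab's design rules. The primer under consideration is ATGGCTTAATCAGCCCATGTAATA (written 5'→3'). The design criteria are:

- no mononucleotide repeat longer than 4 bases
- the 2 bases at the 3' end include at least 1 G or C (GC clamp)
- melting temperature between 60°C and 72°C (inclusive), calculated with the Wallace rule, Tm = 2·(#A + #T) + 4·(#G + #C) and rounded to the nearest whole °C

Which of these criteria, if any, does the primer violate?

Fails: GC clamp.

Base counts: A=8, T=7, G=4, C=5 (length 24).
homopolymer run: longest run = 3 ✓
GC clamp: 3' end TA has 0 G/C, need ≥1 ✗
Tm: Tm = 2·15 + 4·9 = 66°C ✓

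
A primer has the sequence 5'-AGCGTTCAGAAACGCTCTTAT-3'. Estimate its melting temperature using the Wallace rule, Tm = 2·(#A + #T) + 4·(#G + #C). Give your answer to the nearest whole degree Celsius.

Base counts: A=6, T=6, G=4, C=5 (length 21).
Tm = 2·(6+6) + 4·(4+5) = 2·12 + 4·9 = 24 + 36 = 60°C.

60°C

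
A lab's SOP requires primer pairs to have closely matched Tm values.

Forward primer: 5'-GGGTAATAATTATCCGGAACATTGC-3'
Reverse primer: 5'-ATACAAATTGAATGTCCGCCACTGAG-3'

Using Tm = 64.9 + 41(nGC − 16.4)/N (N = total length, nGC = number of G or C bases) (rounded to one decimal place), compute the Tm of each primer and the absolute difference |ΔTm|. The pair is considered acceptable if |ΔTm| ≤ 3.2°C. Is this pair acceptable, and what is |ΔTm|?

|ΔTm| = 2.0°C; the pair is acceptable.

Forward: G+C = 10, N = 25 → Tm = 64.9 + 41·(10 − 16.4)/25 = 54.4°C.
Reverse: G+C = 11, N = 26 → Tm = 64.9 + 41·(11 − 16.4)/26 = 56.4°C.
|ΔTm| = |54.4 − 56.4| = 2.0°C, ≤ 3.2°C.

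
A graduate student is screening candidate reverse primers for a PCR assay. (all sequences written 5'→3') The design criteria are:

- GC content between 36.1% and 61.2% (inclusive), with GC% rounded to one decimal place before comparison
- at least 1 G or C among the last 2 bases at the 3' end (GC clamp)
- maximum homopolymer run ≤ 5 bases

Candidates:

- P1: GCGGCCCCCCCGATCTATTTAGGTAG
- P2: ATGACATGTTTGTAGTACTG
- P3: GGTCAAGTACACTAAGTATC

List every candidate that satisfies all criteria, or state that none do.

P1 (26 nt, A=4 T=6 G=7 C=9): GC 16/26 = 61.5%, outside 36.1–61.2% ✗; 3' end AG has 1 G/C ✓; longest run = 7, exceeds 5 ✗ — fails.
P2 (20 nt, A=5 T=8 G=5 C=2): GC 7/20 = 35.0%, outside 36.1–61.2% ✗; 3' end TG has 1 G/C ✓; longest run = 3 ✓ — fails.
P3 (20 nt, A=7 T=5 G=4 C=4): GC 8/20 = 40.0% ✓; 3' end TC has 1 G/C ✓; longest run = 2 ✓ — passes.

P3 only.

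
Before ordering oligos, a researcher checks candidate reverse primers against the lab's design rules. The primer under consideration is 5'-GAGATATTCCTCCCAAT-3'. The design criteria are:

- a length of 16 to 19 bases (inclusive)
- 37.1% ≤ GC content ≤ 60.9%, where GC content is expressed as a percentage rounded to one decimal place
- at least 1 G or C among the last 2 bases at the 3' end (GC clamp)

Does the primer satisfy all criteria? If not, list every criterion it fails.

Fails: GC clamp.

Base counts: A=5, T=5, G=2, C=5 (length 17).
length: length 17 ✓
GC content: GC 7/17 = 41.2% ✓
GC clamp: 3' end AT has 0 G/C, need ≥1 ✗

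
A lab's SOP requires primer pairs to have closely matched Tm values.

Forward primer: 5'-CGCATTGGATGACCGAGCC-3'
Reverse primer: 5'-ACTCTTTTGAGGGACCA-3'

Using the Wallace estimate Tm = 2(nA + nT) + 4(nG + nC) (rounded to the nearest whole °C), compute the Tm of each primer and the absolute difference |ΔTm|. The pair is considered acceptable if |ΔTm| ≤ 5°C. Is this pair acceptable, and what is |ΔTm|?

Forward: A=4 T=3 G=6 C=6 → Tm = 2·7 + 4·12 = 62°C.
Reverse: A=4 T=5 G=4 C=4 → Tm = 2·9 + 4·8 = 50°C.
|ΔTm| = |62 − 50| = 12°C, > 5°C.

|ΔTm| = 12°C; the pair is not acceptable.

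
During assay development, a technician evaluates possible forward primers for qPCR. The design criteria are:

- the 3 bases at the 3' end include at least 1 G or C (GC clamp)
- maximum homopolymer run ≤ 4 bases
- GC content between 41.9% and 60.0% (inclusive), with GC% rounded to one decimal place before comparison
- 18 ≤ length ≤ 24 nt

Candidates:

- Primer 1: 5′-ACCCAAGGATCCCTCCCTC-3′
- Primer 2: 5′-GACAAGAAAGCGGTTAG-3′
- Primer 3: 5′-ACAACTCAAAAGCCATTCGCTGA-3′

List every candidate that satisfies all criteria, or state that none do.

Primer 1 (19 nt, A=4 T=3 G=2 C=10): 3' end CTC has 2 G/C ✓; longest run = 3 ✓; GC 12/19 = 63.2%, outside 41.9–60.0% ✗; length 19 ✓ — fails.
Primer 2 (17 nt, A=7 T=2 G=6 C=2): 3' end TAG has 1 G/C ✓; longest run = 3 ✓; GC 8/17 = 47.1% ✓; length 17, outside 18–24 ✗ — fails.
Primer 3 (23 nt, A=9 T=4 G=3 C=7): 3' end TGA has 1 G/C ✓; longest run = 4 ✓; GC 10/23 = 43.5% ✓; length 23 ✓ — passes.

Primer 3 only.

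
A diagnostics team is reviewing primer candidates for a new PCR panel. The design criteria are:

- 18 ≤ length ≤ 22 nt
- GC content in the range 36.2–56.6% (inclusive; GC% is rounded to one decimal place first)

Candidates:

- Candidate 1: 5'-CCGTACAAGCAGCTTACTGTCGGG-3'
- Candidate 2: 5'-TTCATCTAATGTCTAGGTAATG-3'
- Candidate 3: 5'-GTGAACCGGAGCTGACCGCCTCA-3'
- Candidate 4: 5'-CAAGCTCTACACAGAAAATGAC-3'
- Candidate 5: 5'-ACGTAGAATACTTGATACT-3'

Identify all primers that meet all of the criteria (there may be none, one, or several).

Candidate 4 only.

Candidate 1 (24 nt, A=5 T=5 G=7 C=7): length 24, outside 18–22 ✗; GC 14/24 = 58.3%, outside 36.2–56.6% ✗ — fails.
Candidate 2 (22 nt, A=6 T=9 G=4 C=3): length 22 ✓; GC 7/22 = 31.8%, outside 36.2–56.6% ✗ — fails.
Candidate 3 (23 nt, A=5 T=3 G=7 C=8): length 23, outside 18–22 ✗; GC 15/23 = 65.2%, outside 36.2–56.6% ✗ — fails.
Candidate 4 (22 nt, A=10 T=3 G=3 C=6): length 22 ✓; GC 9/22 = 40.9% ✓ — passes.
Candidate 5 (19 nt, A=7 T=6 G=3 C=3): length 19 ✓; GC 6/19 = 31.6%, outside 36.2–56.6% ✗ — fails.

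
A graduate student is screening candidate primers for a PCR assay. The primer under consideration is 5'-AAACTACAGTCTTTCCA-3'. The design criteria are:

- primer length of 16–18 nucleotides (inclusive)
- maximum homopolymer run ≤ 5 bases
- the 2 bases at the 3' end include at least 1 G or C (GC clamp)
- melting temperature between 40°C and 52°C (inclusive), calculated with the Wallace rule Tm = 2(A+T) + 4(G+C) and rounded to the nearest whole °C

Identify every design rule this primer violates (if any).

Base counts: A=6, T=5, G=1, C=5 (length 17).
length: length 17 ✓
homopolymer run: longest run = 3 ✓
GC clamp: 3' end CA has 1 G/C ✓
Tm: Tm = 2·11 + 4·6 = 46°C ✓

Meets all criteria.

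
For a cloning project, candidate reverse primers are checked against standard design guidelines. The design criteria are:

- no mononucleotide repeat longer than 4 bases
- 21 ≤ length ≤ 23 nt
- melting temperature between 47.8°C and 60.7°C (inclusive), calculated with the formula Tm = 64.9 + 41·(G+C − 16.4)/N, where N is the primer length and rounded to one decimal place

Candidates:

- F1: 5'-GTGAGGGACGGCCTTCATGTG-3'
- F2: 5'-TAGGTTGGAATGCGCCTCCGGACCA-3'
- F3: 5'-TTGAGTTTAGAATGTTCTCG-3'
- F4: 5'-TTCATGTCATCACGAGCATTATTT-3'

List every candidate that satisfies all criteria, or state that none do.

F1 only.

F1 (21 nt, A=3 T=5 G=9 C=4): longest run = 3 ✓; length 21 ✓; Tm = 64.9 + 41·(13 − 16.4)/21 = 58.3°C ✓ — passes.
F2 (25 nt, A=5 T=5 G=8 C=7): longest run = 2 ✓; length 25, outside 21–23 ✗; Tm = 64.9 + 41·(15 − 16.4)/25 = 62.6°C, outside 47.8–60.7°C ✗ — fails.
F3 (20 nt, A=4 T=9 G=5 C=2): longest run = 3 ✓; length 20, outside 21–23 ✗; Tm = 64.9 + 41·(7 − 16.4)/20 = 45.6°C, outside 47.8–60.7°C ✗ — fails.
F4 (24 nt, A=6 T=10 G=3 C=5): longest run = 3 ✓; length 24, outside 21–23 ✗; Tm = 64.9 + 41·(8 − 16.4)/24 = 50.6°C ✓ — fails.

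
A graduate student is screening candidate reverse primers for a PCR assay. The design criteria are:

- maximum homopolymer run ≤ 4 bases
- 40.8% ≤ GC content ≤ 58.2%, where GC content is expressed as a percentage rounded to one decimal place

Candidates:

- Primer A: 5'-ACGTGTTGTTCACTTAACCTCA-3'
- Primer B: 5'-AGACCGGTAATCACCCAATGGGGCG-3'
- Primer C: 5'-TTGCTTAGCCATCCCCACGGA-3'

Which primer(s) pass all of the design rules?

Primer A and Primer C.

Primer A (22 nt, A=5 T=8 G=3 C=6): longest run = 2 ✓; GC 9/22 = 40.9% ✓ — passes.
Primer B (25 nt, A=7 T=3 G=8 C=7): longest run = 4 ✓; GC 15/25 = 60.0%, outside 40.8–58.2% ✗ — fails.
Primer C (21 nt, A=4 T=5 G=4 C=8): longest run = 4 ✓; GC 12/21 = 57.1% ✓ — passes.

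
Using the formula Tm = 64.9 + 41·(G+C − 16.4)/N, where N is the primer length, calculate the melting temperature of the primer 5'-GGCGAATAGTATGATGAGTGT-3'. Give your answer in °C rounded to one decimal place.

50.5°C

Base counts: A=6, T=6, G=8, C=1; G+C = 9, N = 21.
Tm = 64.9 + 41·(9 − 16.4)/21 = 64.9 + -303.40/21 = 50.5°C.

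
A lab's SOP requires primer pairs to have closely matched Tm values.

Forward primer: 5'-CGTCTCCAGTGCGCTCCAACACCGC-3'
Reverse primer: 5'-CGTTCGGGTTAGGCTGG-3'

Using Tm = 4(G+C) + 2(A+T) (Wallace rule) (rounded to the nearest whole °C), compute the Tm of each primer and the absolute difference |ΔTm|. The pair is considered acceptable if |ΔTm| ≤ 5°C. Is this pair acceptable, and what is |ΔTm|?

Forward: A=4 T=4 G=5 C=12 → Tm = 2·8 + 4·17 = 84°C.
Reverse: A=1 T=5 G=8 C=3 → Tm = 2·6 + 4·11 = 56°C.
|ΔTm| = |84 − 56| = 28°C, > 5°C.

|ΔTm| = 28°C; the pair is not acceptable.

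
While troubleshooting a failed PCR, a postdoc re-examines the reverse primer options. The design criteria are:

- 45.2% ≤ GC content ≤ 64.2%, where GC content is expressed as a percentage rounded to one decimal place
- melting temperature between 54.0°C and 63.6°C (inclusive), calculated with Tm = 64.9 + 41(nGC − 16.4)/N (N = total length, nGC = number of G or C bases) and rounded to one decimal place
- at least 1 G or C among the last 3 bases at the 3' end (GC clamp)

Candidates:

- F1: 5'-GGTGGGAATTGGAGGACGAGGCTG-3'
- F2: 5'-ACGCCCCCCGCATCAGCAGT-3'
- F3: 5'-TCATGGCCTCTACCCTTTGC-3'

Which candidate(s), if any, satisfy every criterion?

F1 (24 nt, A=5 T=4 G=13 C=2): GC 15/24 = 62.5% ✓; Tm = 64.9 + 41·(15 − 16.4)/24 = 62.5°C ✓; 3' end CTG has 2 G/C ✓ — passes.
F2 (20 nt, A=4 T=2 G=4 C=10): GC 14/20 = 70.0%, outside 45.2–64.2% ✗; Tm = 64.9 + 41·(14 − 16.4)/20 = 60.0°C ✓; 3' end AGT has 1 G/C ✓ — fails.
F3 (20 nt, A=2 T=7 G=3 C=8): GC 11/20 = 55.0% ✓; Tm = 64.9 + 41·(11 − 16.4)/20 = 53.8°C, outside 54.0–63.6°C ✗; 3' end TGC has 2 G/C ✓ — fails.

F1 only.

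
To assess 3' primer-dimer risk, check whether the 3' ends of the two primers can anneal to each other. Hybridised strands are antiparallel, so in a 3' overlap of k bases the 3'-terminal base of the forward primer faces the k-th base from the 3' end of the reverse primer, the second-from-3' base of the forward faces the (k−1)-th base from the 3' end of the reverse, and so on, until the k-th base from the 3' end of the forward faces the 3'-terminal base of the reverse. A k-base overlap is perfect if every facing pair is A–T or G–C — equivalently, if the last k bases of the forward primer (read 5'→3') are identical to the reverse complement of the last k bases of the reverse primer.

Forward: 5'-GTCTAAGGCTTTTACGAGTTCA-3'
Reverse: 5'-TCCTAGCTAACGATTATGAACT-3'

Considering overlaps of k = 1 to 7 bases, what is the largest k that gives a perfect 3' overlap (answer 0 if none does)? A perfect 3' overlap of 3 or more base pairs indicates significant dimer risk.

Last 7 bases (5'→3') — forward …GAGTTCA, reverse …ATGAACT.
Reverse complement of the reverse primer's last 7 bases: AGTTCAT; its first k bases are the reverse complement of the reverse primer's last k bases, so a perfect k-base overlap needs the forward primer's last k bases to equal them.
Comparing (forward last k vs required): k=1: A vs A ✓; k=2: CA vs AG ✗; k=3: TCA vs AGT ✗; k=4: TTCA vs AGTT ✗; k=5: GTTCA vs AGTTC ✗; k=6: AGTTCA vs AGTTCA ✓; k=7: GAGTTCA vs AGTTCAT ✗.
Perfect overlaps at k = 1, 6; the largest is 6.

Longest perfect overlap: 6 complementary base pairs; significant dimer risk (threshold 3).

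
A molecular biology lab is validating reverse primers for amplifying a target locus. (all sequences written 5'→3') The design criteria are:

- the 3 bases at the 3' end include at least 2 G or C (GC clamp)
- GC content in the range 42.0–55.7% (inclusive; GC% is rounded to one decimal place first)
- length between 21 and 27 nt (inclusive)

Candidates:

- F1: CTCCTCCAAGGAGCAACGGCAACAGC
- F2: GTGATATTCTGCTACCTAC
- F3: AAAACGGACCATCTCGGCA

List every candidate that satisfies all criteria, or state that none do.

F1 (26 nt, A=8 T=2 G=6 C=10): 3' end AGC has 2 G/C ✓; GC 16/26 = 61.5%, outside 42.0–55.7% ✗; length 26 ✓ — fails.
F2 (19 nt, A=4 T=7 G=3 C=5): 3' end TAC has 1 G/C, need ≥2 ✗; GC 8/19 = 42.1% ✓; length 19, outside 21–27 ✗ — fails.
F3 (19 nt, A=7 T=2 G=4 C=6): 3' end GCA has 2 G/C ✓; GC 10/19 = 52.6% ✓; length 19, outside 21–27 ✗ — fails.

None of the candidates satisfy all criteria.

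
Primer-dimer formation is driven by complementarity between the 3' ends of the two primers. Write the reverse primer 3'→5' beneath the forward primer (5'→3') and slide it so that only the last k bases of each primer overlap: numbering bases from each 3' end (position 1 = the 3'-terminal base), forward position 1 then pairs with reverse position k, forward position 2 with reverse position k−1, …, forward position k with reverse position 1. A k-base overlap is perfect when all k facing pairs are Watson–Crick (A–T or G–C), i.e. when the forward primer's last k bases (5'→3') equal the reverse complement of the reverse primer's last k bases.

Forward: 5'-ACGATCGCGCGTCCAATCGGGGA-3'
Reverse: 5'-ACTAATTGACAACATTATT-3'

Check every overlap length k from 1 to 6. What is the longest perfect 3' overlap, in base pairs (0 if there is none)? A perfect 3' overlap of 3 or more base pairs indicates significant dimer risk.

Last 6 bases (5'→3') — forward …CGGGGA, reverse …ATTATT.
Reverse complement of the reverse primer's last 6 bases: AATAAT; its first k bases are the reverse complement of the reverse primer's last k bases, so a perfect k-base overlap needs the forward primer's last k bases to equal them.
Comparing (forward last k vs required): k=1: A vs A ✓; k=2: GA vs AA ✗; k=3: GGA vs AAT ✗; k=4: GGGA vs AATA ✗; k=5: GGGGA vs AATAA ✗; k=6: CGGGGA vs AATAAT ✗.
Only k = 1 is perfect, so the longest perfect 3' overlap is 1.

Longest perfect overlap: 1 complementary base pair; below the dimer-risk threshold (threshold 3).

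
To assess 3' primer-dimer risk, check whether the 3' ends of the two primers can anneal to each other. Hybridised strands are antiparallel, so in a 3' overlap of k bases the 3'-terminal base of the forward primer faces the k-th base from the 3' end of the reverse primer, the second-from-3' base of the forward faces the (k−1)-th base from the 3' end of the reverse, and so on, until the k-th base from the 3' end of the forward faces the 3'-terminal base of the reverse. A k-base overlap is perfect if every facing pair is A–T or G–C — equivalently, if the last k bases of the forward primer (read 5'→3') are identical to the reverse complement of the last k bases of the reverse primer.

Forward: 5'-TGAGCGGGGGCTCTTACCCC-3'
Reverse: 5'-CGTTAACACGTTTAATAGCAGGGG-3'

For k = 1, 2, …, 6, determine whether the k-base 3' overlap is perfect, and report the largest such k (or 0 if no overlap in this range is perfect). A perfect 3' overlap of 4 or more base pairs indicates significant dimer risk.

Longest perfect overlap: 4 complementary base pairs; significant dimer risk (threshold 4).

Last 6 bases (5'→3') — forward …TACCCC, reverse …CAGGGG.
Reverse complement of the reverse primer's last 6 bases: CCCCTG; its first k bases are the reverse complement of the reverse primer's last k bases, so a perfect k-base overlap needs the forward primer's last k bases to equal them.
Comparing (forward last k vs required): k=1: C vs C ✓; k=2: CC vs CC ✓; k=3: CCC vs CCC ✓; k=4: CCCC vs CCCC ✓; k=5: ACCCC vs CCCCT ✗; k=6: TACCCC vs CCCCTG ✗.
Perfect overlaps at k = 1, 2, 3, 4; the largest is 4.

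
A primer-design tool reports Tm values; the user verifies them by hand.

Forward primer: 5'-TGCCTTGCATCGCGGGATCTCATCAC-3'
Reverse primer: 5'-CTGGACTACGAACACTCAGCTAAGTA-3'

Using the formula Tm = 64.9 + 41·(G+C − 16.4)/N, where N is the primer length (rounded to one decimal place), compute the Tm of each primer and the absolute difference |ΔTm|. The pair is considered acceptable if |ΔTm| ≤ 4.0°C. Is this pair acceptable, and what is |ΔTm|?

Forward: G+C = 15, N = 26 → Tm = 64.9 + 41·(15 − 16.4)/26 = 62.7°C.
Reverse: G+C = 12, N = 26 → Tm = 64.9 + 41·(12 − 16.4)/26 = 58.0°C.
|ΔTm| = |62.7 − 58.0| = 4.7°C, > 4.0°C.

|ΔTm| = 4.7°C; the pair is not acceptable.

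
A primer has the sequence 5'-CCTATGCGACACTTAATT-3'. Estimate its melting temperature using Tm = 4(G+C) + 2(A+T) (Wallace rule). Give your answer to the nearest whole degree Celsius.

Base counts: A=5, T=6, G=2, C=5 (length 18).
Tm = 2·(5+6) + 4·(2+5) = 2·11 + 4·7 = 22 + 28 = 50°C.

50°C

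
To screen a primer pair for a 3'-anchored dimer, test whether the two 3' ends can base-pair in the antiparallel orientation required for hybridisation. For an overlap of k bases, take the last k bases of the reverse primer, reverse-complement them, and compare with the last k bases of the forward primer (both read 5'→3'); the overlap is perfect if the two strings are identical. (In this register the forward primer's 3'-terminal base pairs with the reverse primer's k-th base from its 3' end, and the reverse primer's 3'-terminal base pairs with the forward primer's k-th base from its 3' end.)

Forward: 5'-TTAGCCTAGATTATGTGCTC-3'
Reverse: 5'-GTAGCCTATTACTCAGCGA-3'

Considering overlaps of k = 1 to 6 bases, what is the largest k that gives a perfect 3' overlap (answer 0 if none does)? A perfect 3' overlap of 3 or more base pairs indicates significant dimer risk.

Last 6 bases (5'→3') — forward …GTGCTC, reverse …CAGCGA.
Reverse complement of the reverse primer's last 6 bases: TCGCTG; its first k bases are the reverse complement of the reverse primer's last k bases, so a perfect k-base overlap needs the forward primer's last k bases to equal them.
Comparing (forward last k vs required): k=1: C vs T ✗; k=2: TC vs TC ✓; k=3: CTC vs TCG ✗; k=4: GCTC vs TCGC ✗; k=5: TGCTC vs TCGCT ✗; k=6: GTGCTC vs TCGCTG ✗.
Only k = 2 is perfect, so the longest perfect 3' overlap is 2.

Longest perfect overlap: 2 complementary base pairs; below the dimer-risk threshold (threshold 3).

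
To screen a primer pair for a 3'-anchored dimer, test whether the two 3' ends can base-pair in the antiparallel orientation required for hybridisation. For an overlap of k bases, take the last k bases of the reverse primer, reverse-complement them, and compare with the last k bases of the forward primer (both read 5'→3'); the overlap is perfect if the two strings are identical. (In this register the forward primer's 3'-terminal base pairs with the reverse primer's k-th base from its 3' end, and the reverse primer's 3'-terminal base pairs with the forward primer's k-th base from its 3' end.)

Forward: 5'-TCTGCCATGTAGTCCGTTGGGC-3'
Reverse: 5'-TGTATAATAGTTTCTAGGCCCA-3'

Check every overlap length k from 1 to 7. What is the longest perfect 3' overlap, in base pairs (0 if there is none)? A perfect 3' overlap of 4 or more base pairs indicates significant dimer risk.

Last 7 bases (5'→3') — forward …GTTGGGC, reverse …AGGCCCA.
Reverse complement of the reverse primer's last 7 bases: TGGGCCT; its first k bases are the reverse complement of the reverse primer's last k bases, so a perfect k-base overlap needs the forward primer's last k bases to equal them.
Comparing (forward last k vs required): k=1: C vs T ✗; k=2: GC vs TG ✗; k=3: GGC vs TGG ✗; k=4: GGGC vs TGGG ✗; k=5: TGGGC vs TGGGC ✓; k=6: TTGGGC vs TGGGCC ✗; k=7: GTTGGGC vs TGGGCCT ✗.
Only k = 5 is perfect, so the longest perfect 3' overlap is 5.

Longest perfect overlap: 5 complementary base pairs; significant dimer risk (threshold 4).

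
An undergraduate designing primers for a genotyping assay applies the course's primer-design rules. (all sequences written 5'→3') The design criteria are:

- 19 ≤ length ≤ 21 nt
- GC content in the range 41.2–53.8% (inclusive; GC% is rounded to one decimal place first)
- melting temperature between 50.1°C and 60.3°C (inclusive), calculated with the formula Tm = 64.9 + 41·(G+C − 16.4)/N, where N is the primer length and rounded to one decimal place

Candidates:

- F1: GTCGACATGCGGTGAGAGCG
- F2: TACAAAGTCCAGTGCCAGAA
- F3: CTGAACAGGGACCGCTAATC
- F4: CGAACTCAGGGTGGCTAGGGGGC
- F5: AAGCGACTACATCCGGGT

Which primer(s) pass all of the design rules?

F1 (20 nt, A=4 T=3 G=9 C=4): length 20 ✓; GC 13/20 = 65.0%, outside 41.2–53.8% ✗; Tm = 64.9 + 41·(13 − 16.4)/20 = 57.9°C ✓ — fails.
F2 (20 nt, A=8 T=3 G=4 C=5): length 20 ✓; GC 9/20 = 45.0% ✓; Tm = 64.9 + 41·(9 − 16.4)/20 = 49.7°C, outside 50.1–60.3°C ✗ — fails.
F3 (20 nt, A=6 T=3 G=5 C=6): length 20 ✓; GC 11/20 = 55.0%, outside 41.2–53.8% ✗; Tm = 64.9 + 41·(11 − 16.4)/20 = 53.8°C ✓ — fails.
F4 (23 nt, A=4 T=3 G=11 C=5): length 23, outside 19–21 ✗; GC 16/23 = 69.6%, outside 41.2–53.8% ✗; Tm = 64.9 + 41·(16 − 16.4)/23 = 64.2°C, outside 50.1–60.3°C ✗ — fails.
F5 (18 nt, A=5 T=3 G=5 C=5): length 18, outside 19–21 ✗; GC 10/18 = 55.6%, outside 41.2–53.8% ✗; Tm = 64.9 + 41·(10 − 16.4)/18 = 50.3°C ✓ — fails.

None of the candidates satisfy all criteria.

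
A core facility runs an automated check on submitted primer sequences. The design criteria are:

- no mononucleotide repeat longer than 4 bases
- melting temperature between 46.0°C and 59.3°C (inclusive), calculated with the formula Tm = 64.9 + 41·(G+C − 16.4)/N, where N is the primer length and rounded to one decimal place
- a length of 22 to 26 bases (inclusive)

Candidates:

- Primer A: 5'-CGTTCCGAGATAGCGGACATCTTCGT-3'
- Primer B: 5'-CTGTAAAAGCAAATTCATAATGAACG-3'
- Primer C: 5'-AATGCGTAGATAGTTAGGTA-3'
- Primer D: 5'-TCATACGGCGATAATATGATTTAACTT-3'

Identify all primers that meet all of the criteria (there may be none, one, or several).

Primer B only.

Primer A (26 nt, A=5 T=7 G=7 C=7): longest run = 2 ✓; Tm = 64.9 + 41·(14 − 16.4)/26 = 61.1°C, outside 46.0–59.3°C ✗; length 26 ✓ — fails.
Primer B (26 nt, A=12 T=6 G=4 C=4): longest run = 4 ✓; Tm = 64.9 + 41·(8 − 16.4)/26 = 51.7°C ✓; length 26 ✓ — passes.
Primer C (20 nt, A=7 T=6 G=6 C=1): longest run = 2 ✓; Tm = 64.9 + 41·(7 − 16.4)/20 = 45.6°C, outside 46.0–59.3°C ✗; length 20, outside 22–26 ✗ — fails.
Primer D (27 nt, A=9 T=10 G=4 C=4): longest run = 3 ✓; Tm = 64.9 + 41·(8 − 16.4)/27 = 52.1°C ✓; length 27, outside 22–26 ✗ — fails.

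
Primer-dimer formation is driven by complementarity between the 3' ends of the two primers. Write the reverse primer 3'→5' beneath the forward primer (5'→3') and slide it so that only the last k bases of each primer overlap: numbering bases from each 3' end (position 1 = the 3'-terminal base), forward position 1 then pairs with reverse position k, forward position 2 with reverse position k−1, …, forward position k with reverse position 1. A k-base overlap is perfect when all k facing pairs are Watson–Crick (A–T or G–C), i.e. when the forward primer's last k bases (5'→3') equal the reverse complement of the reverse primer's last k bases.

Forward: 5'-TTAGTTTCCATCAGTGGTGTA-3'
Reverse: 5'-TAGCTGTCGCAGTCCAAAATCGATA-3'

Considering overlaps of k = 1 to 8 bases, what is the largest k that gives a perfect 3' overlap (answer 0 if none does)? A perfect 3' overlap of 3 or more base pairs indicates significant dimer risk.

Longest perfect overlap: 2 complementary base pairs; below the dimer-risk threshold (threshold 3).

Last 8 bases (5'→3') — forward …GTGGTGTA, reverse …AATCGATA.
Reverse complement of the reverse primer's last 8 bases: TATCGATT; its first k bases are the reverse complement of the reverse primer's last k bases, so a perfect k-base overlap needs the forward primer's last k bases to equal them.
Comparing (forward last k vs required): k=1: A vs T ✗; k=2: TA vs TA ✓; k=3: GTA vs TAT ✗; k=4: TGTA vs TATC ✗; k=5: GTGTA vs TATCG ✗; k=6: GGTGTA vs TATCGA ✗; k=7: TGGTGTA vs TATCGAT ✗; k=8: GTGGTGTA vs TATCGATT ✗.
Only k = 2 is perfect, so the longest perfect 3' overlap is 2.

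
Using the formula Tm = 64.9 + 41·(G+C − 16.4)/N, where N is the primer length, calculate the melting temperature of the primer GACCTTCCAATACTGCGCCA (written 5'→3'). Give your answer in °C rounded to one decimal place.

Base counts: A=5, T=4, G=3, C=8; G+C = 11, N = 20.
Tm = 64.9 + 41·(11 − 16.4)/20 = 64.9 + -221.40/20 = 53.8°C.

53.8°C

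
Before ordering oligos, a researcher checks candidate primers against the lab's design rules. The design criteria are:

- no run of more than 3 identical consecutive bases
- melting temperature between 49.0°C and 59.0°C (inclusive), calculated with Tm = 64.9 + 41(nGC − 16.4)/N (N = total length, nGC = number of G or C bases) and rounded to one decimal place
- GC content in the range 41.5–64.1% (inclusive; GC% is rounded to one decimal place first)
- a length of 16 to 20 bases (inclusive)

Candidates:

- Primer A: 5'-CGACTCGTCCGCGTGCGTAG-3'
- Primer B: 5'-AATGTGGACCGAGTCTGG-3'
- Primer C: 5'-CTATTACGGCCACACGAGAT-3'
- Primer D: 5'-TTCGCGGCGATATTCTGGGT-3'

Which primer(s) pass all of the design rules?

Primer B, Primer C and Primer D.

Primer A (20 nt, A=2 T=4 G=7 C=7): longest run = 2 ✓; Tm = 64.9 + 41·(14 − 16.4)/20 = 60.0°C, outside 49.0–59.0°C ✗; GC 14/20 = 70.0%, outside 41.5–64.1% ✗; length 20 ✓ — fails.
Primer B (18 nt, A=4 T=4 G=7 C=3): longest run = 2 ✓; Tm = 64.9 + 41·(10 − 16.4)/18 = 50.3°C ✓; GC 10/18 = 55.6% ✓; length 18 ✓ — passes.
Primer C (20 nt, A=6 T=4 G=4 C=6): longest run = 2 ✓; Tm = 64.9 + 41·(10 − 16.4)/20 = 51.8°C ✓; GC 10/20 = 50.0% ✓; length 20 ✓ — passes.
Primer D (20 nt, A=2 T=7 G=7 C=4): longest run = 3 ✓; Tm = 64.9 + 41·(11 − 16.4)/20 = 53.8°C ✓; GC 11/20 = 55.0% ✓; length 20 ✓ — passes.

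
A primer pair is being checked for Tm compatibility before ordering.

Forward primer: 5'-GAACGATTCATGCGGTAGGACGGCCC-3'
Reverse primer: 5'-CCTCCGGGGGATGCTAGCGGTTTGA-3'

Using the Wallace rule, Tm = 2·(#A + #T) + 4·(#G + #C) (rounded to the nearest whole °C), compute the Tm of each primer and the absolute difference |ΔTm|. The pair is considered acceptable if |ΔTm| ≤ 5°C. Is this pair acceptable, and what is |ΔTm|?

|ΔTm| = 2°C; the pair is acceptable.

Forward: A=6 T=4 G=9 C=7 → Tm = 2·10 + 4·16 = 84°C.
Reverse: A=3 T=6 G=10 C=6 → Tm = 2·9 + 4·16 = 82°C.
|ΔTm| = |84 − 82| = 2°C, ≤ 5°C.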